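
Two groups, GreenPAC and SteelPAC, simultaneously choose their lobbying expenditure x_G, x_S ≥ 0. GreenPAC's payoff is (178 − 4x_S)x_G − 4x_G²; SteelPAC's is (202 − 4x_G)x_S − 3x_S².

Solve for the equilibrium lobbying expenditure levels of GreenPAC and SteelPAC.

Expanding GreenPAC's payoff: 178x_G − 4x_Sx_G − 4x_G².
∂π/∂x_G = 178 − 4x_S − 8x_G = 0, so x_G = 22.25 − 0.5x_S.
Likewise for SteelPAC: x_S = 101/3 − (2/3)x_G.
Substituting the second reaction function into the first: x_G = 22.25 − 0.5(101/3 − (2/3)x_G), which gives (2/3)x_G = 65/12 ⇒ x_G = 8.125.
Then x_S = 101/3 − (2/3)·8.125 = 28.25.

8.125, 28.25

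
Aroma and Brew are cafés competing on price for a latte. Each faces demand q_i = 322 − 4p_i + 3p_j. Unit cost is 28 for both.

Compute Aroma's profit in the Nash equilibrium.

13829.76

Aroma's profit: π = (p_{Aroma} − 28)(322 − 4p_{Aroma} + 3p_{Brew}).
∂π/∂p_{Aroma} = 434 − 8p_{Aroma} + 3p_{Brew} = 0 ⇒ p_{Aroma} = 54.25 + 0.375p_{Brew}.
The game is symmetric, so in equilibrium p_{Brew} = p_{Aroma}: the reaction function gives 0.625p_{Aroma} = 54.25, hence p_{Aroma} = 86.8.
q_{Aroma} = 322 − 4·86.8 + 3·86.8 = 235.2.
Profit = (86.8 − 28)·235.2 = 13829.76.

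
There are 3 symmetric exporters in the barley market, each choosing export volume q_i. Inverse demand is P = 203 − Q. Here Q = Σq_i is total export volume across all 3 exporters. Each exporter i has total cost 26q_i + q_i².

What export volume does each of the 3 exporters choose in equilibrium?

29.5

A representative exporter's profit is π_i = q_i(203 − Q) − 26q_i − q_i², with Q = q_i + Σ_{j≠i} q_j.
First-order condition: 177 − 4q_i − Σ_{j≠i} q_j = 0.
In a symmetric equilibrium every exporter chooses the same q, so Σ_{j≠i} q_j = 2q. The condition becomes 177 − 6q = 0, giving q = 177/6 = 29.5.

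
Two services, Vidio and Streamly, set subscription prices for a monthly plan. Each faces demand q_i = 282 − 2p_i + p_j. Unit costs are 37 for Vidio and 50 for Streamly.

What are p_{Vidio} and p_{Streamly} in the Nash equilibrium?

Vidio's profit: π = (p_{Vidio} − 37)(282 − 2p_{Vidio} + p_{Streamly}).
∂π/∂p_{Vidio} = 356 − 4p_{Vidio} + p_{Streamly} = 0 ⇒ p_{Vidio} = 89 + 0.25p_{Streamly}.
Similarly p_{Streamly} = 95.5 + 0.25p_{Vidio}.
Plugging p_{Streamly} into Vidio's best response: p_{Vidio} = 89 + 0.25(95.5 + 0.25p_{Vidio}) ⇒ 0.9375p_{Vidio} = 112.875, so p_{Vidio} = 120.4.
Then p_{Streamly} = 95.5 + 0.25·120.4 = 125.6.

120.4, 125.6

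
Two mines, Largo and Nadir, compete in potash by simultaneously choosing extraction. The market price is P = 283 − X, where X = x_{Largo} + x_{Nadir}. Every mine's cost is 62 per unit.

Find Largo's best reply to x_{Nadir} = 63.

Mine Largo's profit: π = x_{Largo}(283 − (x_{Largo} + x_{Nadir})) − 62x_{Largo}.
∂π/∂x_{Largo} = 221 − 2x_{Largo} − x_{Nadir} = 0, so x_{Largo} = 110.5 − 0.5x_{Nadir}.
At x_{Nadir} = 63: x_{Largo} = 110.5 − 0.5·63 = 79.

79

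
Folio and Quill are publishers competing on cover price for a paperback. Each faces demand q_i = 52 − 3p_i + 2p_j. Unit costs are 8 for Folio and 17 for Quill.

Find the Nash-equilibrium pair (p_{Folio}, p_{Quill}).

Folio's profit: π = (p_{Folio} − 8)(52 − 3p_{Folio} + 2p_{Quill}).
∂π/∂p_{Folio} = 76 − 6p_{Folio} + 2p_{Quill} = 0 ⇒ p_{Folio} = 38/3 + (1/3)p_{Quill}.
Similarly p_{Quill} = 103/6 + (1/3)p_{Folio}.
Substituting the second reaction function into the first: p_{Folio} = 38/3 + (1/3)(103/6 + (1/3)p_{Folio}), which gives (8/9)p_{Folio} = 331/18 ⇒ p_{Folio} = 20.6875.
Then p_{Quill} = 103/6 + (1/3)·20.6875 = 24.0625.

20.6875, 24.0625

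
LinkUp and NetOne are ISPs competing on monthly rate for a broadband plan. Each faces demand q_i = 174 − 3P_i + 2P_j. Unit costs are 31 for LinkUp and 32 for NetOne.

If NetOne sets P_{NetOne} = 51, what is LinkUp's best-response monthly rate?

LinkUp's profit: π = (P_{LinkUp} − 31)(174 − 3P_{LinkUp} + 2P_{NetOne}).
∂π/∂P_{LinkUp} = 267 − 6P_{LinkUp} + 2P_{NetOne} = 0 ⇒ P_{LinkUp} = 44.5 + (1/3)P_{NetOne}.
At P_{NetOne} = 51: P_{LinkUp} = 44.5 + (1/3)·51 = 61.5.

61.5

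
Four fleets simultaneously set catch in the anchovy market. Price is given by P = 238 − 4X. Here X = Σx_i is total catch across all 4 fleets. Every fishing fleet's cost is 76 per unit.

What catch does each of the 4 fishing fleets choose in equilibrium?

A representative fishing fleet's profit is π_i = x_i(238 − 4X) − 76x_i, with X = x_i + Σ_{j≠i} x_j.
First-order condition: 162 − 8x_i − 4Σ_{j≠i} x_j = 0.
Imposing symmetry (x_j = x for all j) turns Σ_{j≠i} x_j into 3x, so 162 = 20x and x = 8.1.

8.1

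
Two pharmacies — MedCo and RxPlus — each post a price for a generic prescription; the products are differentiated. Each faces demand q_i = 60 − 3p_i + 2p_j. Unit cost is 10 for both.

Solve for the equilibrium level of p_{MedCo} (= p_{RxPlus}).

22.5

MedCo's profit: π = (p_{MedCo} − 10)(60 − 3p_{MedCo} + 2p_{RxPlus}).
∂π/∂p_{MedCo} = 90 − 6p_{MedCo} + 2p_{RxPlus} = 0 ⇒ p_{MedCo} = 15 + (1/3)p_{RxPlus}.
The game is symmetric, so in equilibrium p_{RxPlus} = p_{MedCo}: the reaction function gives (2/3)p_{MedCo} = 15, hence p_{MedCo} = 22.5.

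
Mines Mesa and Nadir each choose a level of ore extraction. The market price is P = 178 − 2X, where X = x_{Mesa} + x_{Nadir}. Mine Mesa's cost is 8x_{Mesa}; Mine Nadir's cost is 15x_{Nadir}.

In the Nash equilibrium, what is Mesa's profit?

Mine Mesa's profit: π = x_{Mesa}(178 − 2(x_{Mesa} + x_{Nadir})) − 8x_{Mesa}.
∂π/∂x_{Mesa} = 170 − 4x_{Mesa} − 2x_{Nadir} = 0, so x_{Mesa} = 42.5 − 0.5x_{Nadir}.
By the same steps for Nadir: x_{Nadir} = 40.75 − 0.5x_{Mesa}.
Plugging x_{Nadir} into Mesa's best response: x_{Mesa} = 42.5 − 0.5(40.75 − 0.5x_{Mesa}) ⇒ 0.75x_{Mesa} = 22.125, so x_{Mesa} = 29.5.
Then x_{Nadir} = 40.75 − 0.5·29.5 = 26.
Price P = 178 − 2·55.5 = 67.
Mesa's profit: (67 − 8)·29.5 = 1740.5.

1740.5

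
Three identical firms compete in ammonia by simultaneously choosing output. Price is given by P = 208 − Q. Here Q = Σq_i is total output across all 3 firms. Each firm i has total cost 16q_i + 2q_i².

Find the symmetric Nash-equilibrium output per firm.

A representative firm's profit is π_i = q_i(208 − Q) − 16q_i − 2q_i², with Q = q_i + Σ_{j≠i} q_j.
First-order condition: 192 − 6q_i − Σ_{j≠i} q_j = 0.
In a symmetric equilibrium every firm chooses the same q, so Σ_{j≠i} q_j = 2q. The condition becomes 192 − 8q = 0, giving q = 192/8 = 24.

24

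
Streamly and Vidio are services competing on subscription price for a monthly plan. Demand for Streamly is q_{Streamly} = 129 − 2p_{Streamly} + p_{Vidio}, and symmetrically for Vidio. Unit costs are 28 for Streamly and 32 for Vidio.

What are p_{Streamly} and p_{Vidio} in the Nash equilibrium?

62.2, 63.8

Streamly's profit: π = (p_{Streamly} − 28)(129 − 2p_{Streamly} + p_{Vidio}).
∂π/∂p_{Streamly} = 185 − 4p_{Streamly} + p_{Vidio} = 0 ⇒ p_{Streamly} = 46.25 + 0.25p_{Vidio}.
Similarly p_{Vidio} = 48.25 + 0.25p_{Streamly}.
Plugging p_{Vidio} into Streamly's best response: p_{Streamly} = 46.25 + 0.25(48.25 + 0.25p_{Streamly}) ⇒ 0.9375p_{Streamly} = 58.3125, so p_{Streamly} = 62.2.
Then p_{Vidio} = 48.25 + 0.25·62.2 = 63.8.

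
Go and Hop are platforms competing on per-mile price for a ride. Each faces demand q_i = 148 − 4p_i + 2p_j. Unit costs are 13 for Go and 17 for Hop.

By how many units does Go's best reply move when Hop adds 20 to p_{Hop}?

5

Go's profit: π = (p_{Go} − 13)(148 − 4p_{Go} + 2p_{Hop}).
∂π/∂p_{Go} = 200 − 8p_{Go} + 2p_{Hop} = 0 ⇒ p_{Go} = 25 + 0.25p_{Hop}.
The reaction-function slope is 0.25, so a 20-unit rise in p_{Hop} moves p_{Go} by 0.25 × 20 = 5. Go's best response rises — the actions are strategic complements.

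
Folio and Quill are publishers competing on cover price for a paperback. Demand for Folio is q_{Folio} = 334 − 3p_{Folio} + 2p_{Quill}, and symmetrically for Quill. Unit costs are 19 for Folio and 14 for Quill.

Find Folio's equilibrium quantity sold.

Folio's profit: π = (p_{Folio} − 19)(334 − 3p_{Folio} + 2p_{Quill}).
∂π/∂p_{Folio} = 391 − 6p_{Folio} + 2p_{Quill} = 0 ⇒ p_{Folio} = 391/6 + (1/3)p_{Quill}.
Similarly p_{Quill} = 188/3 + (1/3)p_{Folio}.
Substituting the second reaction function into the first: p_{Folio} = 391/6 + (1/3)(188/3 + (1/3)p_{Folio}), which gives (8/9)p_{Folio} = 1549/18 ⇒ p_{Folio} = 96.8125.
Then p_{Quill} = 188/3 + (1/3)·96.8125 = 94.9375.
q_{Folio} = 334 − 3·96.8125 + 2·94.9375 = 233.4375.

233.4375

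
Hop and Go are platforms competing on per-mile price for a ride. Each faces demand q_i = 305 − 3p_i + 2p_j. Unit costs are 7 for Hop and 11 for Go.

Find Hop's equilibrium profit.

Hop's profit: π = (p_{Hop} − 7)(305 − 3p_{Hop} + 2p_{Go}).
∂π/∂p_{Hop} = 326 − 6p_{Hop} + 2p_{Go} = 0 ⇒ p_{Hop} = 163/3 + (1/3)p_{Go}.
Similarly p_{Go} = 169/3 + (1/3)p_{Hop}.
Solving the two reaction functions simultaneously: (1 − (1/3)(1/3))p_{Hop} = 163/3 + (1/3)·(169/3), so (8/9)p_{Hop} = 658/9 and p_{Hop} = 82.25.
Then p_{Go} = 169/3 + (1/3)·82.25 = 83.75.
q_{Hop} = 305 − 3·82.25 + 2·83.75 = 225.75.
Profit = (82.25 − 7)·225.75 = 16987.6875.

16987.6875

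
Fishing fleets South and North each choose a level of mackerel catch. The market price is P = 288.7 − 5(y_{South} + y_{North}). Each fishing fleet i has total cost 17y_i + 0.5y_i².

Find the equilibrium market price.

Fishing fleet South's profit: π = y_{South}(288.7 − 5(y_{South} + y_{North})) − 17y_{South} − 0.5y_{South}².
∂π/∂y_{South} = 271.7 − 11y_{South} − 5y_{North} = 0, so y_{South} = 24.7 − (5/11)y_{North}.
Setting y_{South} = y_{North} in the reaction function: y_{South} = 24.7 − (5/11)y_{South}, so y_{South} = 24.7 / (16/11) = 2717/160.
Equilibrium price: P = 288.7 − 5·33.9625 = 118.8875.

118.8875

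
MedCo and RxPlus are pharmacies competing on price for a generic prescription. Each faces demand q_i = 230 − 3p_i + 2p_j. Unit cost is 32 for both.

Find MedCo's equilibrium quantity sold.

MedCo's profit: π = (p_{MedCo} − 32)(230 − 3p_{MedCo} + 2p_{RxPlus}).
∂π/∂p_{MedCo} = 326 − 6p_{MedCo} + 2p_{RxPlus} = 0 ⇒ p_{MedCo} = 163/3 + (1/3)p_{RxPlus}.
The game is symmetric, so in equilibrium p_{RxPlus} = p_{MedCo}: the reaction function gives (2/3)p_{MedCo} = 163/3, hence p_{MedCo} = 81.5.
q_{MedCo} = 230 − 3·81.5 + 2·81.5 = 148.5.

148.5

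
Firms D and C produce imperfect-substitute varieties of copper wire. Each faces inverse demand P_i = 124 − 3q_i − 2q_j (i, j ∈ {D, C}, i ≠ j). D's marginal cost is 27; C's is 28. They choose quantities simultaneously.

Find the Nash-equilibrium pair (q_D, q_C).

12.1875, 11.9375

Firm D's profit: π = q_D(124 − 3q_D − 2q_C) − 27q_D.
∂π/∂q_D = 97 − 6q_D − 2q_C = 0 ⇒ q_D = 97/6 − (1/3)q_C.
Similarly q_C = 16 − (1/3)q_D.
Solving the two reaction functions simultaneously: (1 − (−1/3)(−1/3))q_D = 97/6 − (1/3)·16, so (8/9)q_D = 65/6 and q_D = 12.1875.
Then q_C = 16 − (1/3)·12.1875 = 11.9375.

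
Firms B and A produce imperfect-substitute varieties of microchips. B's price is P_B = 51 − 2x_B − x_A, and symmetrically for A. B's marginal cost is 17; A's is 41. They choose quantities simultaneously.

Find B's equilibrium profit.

Firm B's profit: π = x_B(51 − 2x_B − x_A) − 17x_B.
∂π/∂x_B = 34 − 4x_B − x_A = 0 ⇒ x_B = 8.5 − 0.25x_A.
Similarly x_A = 2.5 − 0.25x_B.
Substituting the second reaction function into the first: x_B = 8.5 − 0.25(2.5 − 0.25x_B), which gives 0.9375x_B = 7.875 ⇒ x_B = 8.4.
Then x_A = 2.5 − 0.25·8.4 = 0.4.
P_B = 51 − 2·8.4 − 0.4 = 33.8.
Profit = (33.8 − 17)·8.4 = 141.12.

141.12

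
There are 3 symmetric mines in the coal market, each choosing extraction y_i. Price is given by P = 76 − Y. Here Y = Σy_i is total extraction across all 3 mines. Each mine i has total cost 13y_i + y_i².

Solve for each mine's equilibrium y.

10.5

A representative mine's profit is π_i = y_i(76 − Y) − 13y_i − y_i², with Y = y_i + Σ_{j≠i} y_j.
First-order condition: 63 − 4y_i − Σ_{j≠i} y_j = 0.
Imposing symmetry (y_j = y for all j) turns Σ_{j≠i} y_j into 2y, so 63 = 6y and y = 10.5.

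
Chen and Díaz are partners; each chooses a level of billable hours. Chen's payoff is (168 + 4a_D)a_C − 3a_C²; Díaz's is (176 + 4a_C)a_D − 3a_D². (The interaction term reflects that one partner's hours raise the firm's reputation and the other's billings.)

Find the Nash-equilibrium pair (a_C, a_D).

85.6, 86.4

Expanding Chen's payoff: 168a_C + 4a_Da_C − 3a_C².
∂π/∂a_C = 168 + 4a_D − 6a_C = 0, so a_C = 28 + (2/3)a_D.
Likewise for Díaz: a_D = 88/3 + (2/3)a_C.
Substituting the second reaction function into the first: a_C = 28 + (2/3)(88/3 + (2/3)a_C), which gives (5/9)a_C = 428/9 ⇒ a_C = 85.6.
Then a_D = 88/3 + (2/3)·85.6 = 86.4.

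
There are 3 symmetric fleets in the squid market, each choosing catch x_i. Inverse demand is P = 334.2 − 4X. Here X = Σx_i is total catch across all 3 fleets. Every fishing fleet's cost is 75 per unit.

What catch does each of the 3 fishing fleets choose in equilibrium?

A representative fishing fleet's profit is π_i = x_i(334.2 − 4X) − 75x_i, with X = x_i + Σ_{j≠i} x_j.
First-order condition: 259.2 − 8x_i − 4Σ_{j≠i} x_j = 0.
With identical fishing fleets, set every x_j = x: then 259.2 − 8x − 8x = 0, i.e. x = 259.2/16 = 16.2.

16.2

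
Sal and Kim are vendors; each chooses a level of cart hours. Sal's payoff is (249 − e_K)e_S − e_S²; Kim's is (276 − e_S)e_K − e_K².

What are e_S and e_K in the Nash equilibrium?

74, 101

Expanding Sal's payoff: 249e_S − e_Ke_S − e_S².
∂π/∂e_S = 249 − e_K − 2e_S = 0, so e_S = 124.5 − 0.5e_K.
Likewise for Kim: e_K = 138 − 0.5e_S.
Substituting the second reaction function into the first: e_S = 124.5 − 0.5(138 − 0.5e_S), which gives 0.75e_S = 55.5 ⇒ e_S = 74.
Then e_K = 138 − 0.5·74 = 101.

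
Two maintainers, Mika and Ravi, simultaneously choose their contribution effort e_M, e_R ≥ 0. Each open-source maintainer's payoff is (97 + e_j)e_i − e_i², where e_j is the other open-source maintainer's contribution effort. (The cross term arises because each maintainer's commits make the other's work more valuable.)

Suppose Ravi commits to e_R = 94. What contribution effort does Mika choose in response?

95.5

Mika's payoff is (97 + e_R)e_M − e_M².
∂π/∂e_M = 97 + e_R − 2e_M = 0, so e_M = 48.5 + 0.5e_R.
At e_R = 94: e_M = 48.5 + 0.5·94 = 95.5.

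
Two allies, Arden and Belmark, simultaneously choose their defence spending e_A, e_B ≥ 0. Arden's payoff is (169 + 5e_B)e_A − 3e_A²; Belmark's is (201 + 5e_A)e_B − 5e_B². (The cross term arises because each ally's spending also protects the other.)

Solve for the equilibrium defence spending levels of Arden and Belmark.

Expanding Arden's payoff: 169e_A + 5e_Be_A − 3e_A².
∂π/∂e_A = 169 + 5e_B − 6e_A = 0, so e_A = 169/6 + (5/6)e_B.
Likewise for Belmark: e_B = 20.1 + 0.5e_A.
Solving the two reaction functions simultaneously: (1 − (5/6)(0.5))e_A = 169/6 + (5/6)·20.1, so (7/12)e_A = 539/12 and e_A = 77.
Then e_B = 20.1 + 0.5·77 = 58.6.

77, 58.6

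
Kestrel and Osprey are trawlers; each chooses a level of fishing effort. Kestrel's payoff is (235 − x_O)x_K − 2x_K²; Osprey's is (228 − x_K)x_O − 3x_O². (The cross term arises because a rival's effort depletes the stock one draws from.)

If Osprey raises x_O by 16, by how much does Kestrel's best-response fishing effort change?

-4

Expanding Kestrel's payoff: 235x_K − x_Ox_K − 2x_K².
∂π/∂x_K = 235 − x_O − 4x_K = 0, so x_K = 58.75 − 0.25x_O.
The reaction-function slope is −0.25, so a 16-unit rise in x_O moves x_K by −0.25 × 16 = −4. Kestrel's best response falls — the actions are strategic substitutes.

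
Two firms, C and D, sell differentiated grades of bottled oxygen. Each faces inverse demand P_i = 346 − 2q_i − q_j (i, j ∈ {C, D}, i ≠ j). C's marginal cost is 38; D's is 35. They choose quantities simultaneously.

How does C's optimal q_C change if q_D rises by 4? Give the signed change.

-1

Firm C's profit: π = q_C(346 − 2q_C − q_D) − 38q_C.
∂π/∂q_C = 308 − 4q_C − q_D = 0 ⇒ q_C = 77 − 0.25q_D.
The reaction-function slope is −0.25, so a 4-unit rise in q_D moves q_C by −0.25 × 4 = −1. C's best response falls — the actions are strategic substitutes.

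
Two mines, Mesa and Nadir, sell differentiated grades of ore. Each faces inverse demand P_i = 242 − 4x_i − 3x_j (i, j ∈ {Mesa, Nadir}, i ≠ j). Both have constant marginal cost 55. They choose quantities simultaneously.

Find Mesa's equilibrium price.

123

Mine Mesa's profit: π = x_{Mesa}(242 − 4x_{Mesa} − 3x_{Nadir}) − 55x_{Mesa}.
∂π/∂x_{Mesa} = 187 − 8x_{Mesa} − 3x_{Nadir} = 0 ⇒ x_{Mesa} = 23.375 − 0.375x_{Nadir}.
Setting x_{Mesa} = x_{Nadir} in the reaction function: x_{Mesa} = 23.375 − 0.375x_{Mesa}, so x_{Mesa} = 23.375 / 1.375 = 17.
P_{Mesa} = 242 − 4·17 − 3·17 = 123.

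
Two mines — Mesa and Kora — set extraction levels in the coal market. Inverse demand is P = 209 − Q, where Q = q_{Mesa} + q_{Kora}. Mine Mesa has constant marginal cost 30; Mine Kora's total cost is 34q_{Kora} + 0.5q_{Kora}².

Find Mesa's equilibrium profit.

5241.76

Mine Mesa's profit: π = q_{Mesa}(209 − (q_{Mesa} + q_{Kora})) − 30q_{Mesa}.
∂π/∂q_{Mesa} = 179 − 2q_{Mesa} − q_{Kora} = 0, so q_{Mesa} = 89.5 − 0.5q_{Kora}.
For Kora: ∂π/∂q_{Kora} = 175 − 3q_{Kora} − q_{Mesa} = 0 ⇒ q_{Kora} = 175/3 − (1/3)q_{Mesa}.
Substituting the second reaction function into the first: q_{Mesa} = 89.5 − 0.5(175/3 − (1/3)q_{Mesa}), which gives (5/6)q_{Mesa} = 181/3 ⇒ q_{Mesa} = 72.4.
Then q_{Kora} = 175/3 − (1/3)·72.4 = 34.2.
Price P = 209 − 106.6 = 102.4.
Mesa's profit: (102.4 − 30)·72.4 = 5241.76.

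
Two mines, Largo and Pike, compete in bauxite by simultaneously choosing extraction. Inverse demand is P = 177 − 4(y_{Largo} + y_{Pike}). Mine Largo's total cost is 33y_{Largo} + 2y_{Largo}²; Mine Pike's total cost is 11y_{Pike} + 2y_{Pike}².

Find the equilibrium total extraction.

19.375

Mine Largo's profit: π = y_{Largo}(177 − 4(y_{Largo} + y_{Pike})) − 33y_{Largo} − 2y_{Largo}².
∂π/∂y_{Largo} = 144 − 12y_{Largo} − 4y_{Pike} = 0, so y_{Largo} = 12 − (1/3)y_{Pike}.
By the same steps for Pike: y_{Pike} = 83/6 − (1/3)y_{Largo}.
Solving the two reaction functions simultaneously: (1 − (−1/3)(−1/3))y_{Largo} = 12 − (1/3)·(83/6), so (8/9)y_{Largo} = 133/18 and y_{Largo} = 8.3125.
Then y_{Pike} = 83/6 − (1/3)·8.3125 = 11.0625.
Total extraction: 8.3125 + 11.0625 = 19.375.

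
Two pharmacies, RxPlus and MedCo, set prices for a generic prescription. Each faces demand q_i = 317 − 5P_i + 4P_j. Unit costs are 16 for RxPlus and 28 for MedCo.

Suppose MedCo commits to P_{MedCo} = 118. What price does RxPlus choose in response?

RxPlus's profit: π = (P_{RxPlus} − 16)(317 − 5P_{RxPlus} + 4P_{MedCo}).
∂π/∂P_{RxPlus} = 397 − 10P_{RxPlus} + 4P_{MedCo} = 0 ⇒ P_{RxPlus} = 39.7 + 0.4P_{MedCo}.
At P_{MedCo} = 118: P_{RxPlus} = 39.7 + 0.4·118 = 86.9.

86.9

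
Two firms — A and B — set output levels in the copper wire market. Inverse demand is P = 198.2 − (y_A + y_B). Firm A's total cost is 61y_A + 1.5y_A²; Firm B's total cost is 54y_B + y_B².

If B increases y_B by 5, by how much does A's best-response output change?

Firm A's profit: π = y_A(198.2 − (y_A + y_B)) − 61y_A − 1.5y_A².
∂π/∂y_A = 137.2 − 5y_A − y_B = 0, so y_A = 27.44 − 0.2y_B.
The reaction-function slope is −0.2, so a 5-unit rise in y_B moves y_A by −0.2 × 5 = −1. A's best response falls — the actions are strategic substitutes.

-1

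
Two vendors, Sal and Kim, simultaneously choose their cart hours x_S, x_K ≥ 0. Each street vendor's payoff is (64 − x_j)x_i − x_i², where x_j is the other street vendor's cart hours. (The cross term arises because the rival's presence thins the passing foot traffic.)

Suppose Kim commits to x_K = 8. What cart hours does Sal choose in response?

28

Sal's payoff is (64 − x_K)x_S − x_S².
∂π/∂x_S = 64 − x_K − 2x_S = 0, so x_S = 32 − 0.5x_K.
At x_K = 8: x_S = 32 − 0.5·8 = 28.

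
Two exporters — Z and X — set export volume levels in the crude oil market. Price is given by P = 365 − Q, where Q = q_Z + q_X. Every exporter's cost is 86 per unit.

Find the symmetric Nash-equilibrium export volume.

Exporter Z's profit: π = q_Z(365 − (q_Z + q_X)) − 86q_Z.
∂π/∂q_Z = 279 − 2q_Z − q_X = 0, so q_Z = 139.5 − 0.5q_X.
Setting q_Z = q_X in the reaction function: q_Z = 139.5 − 0.5q_Z, so q_Z = 139.5 / 1.5 = 93.

93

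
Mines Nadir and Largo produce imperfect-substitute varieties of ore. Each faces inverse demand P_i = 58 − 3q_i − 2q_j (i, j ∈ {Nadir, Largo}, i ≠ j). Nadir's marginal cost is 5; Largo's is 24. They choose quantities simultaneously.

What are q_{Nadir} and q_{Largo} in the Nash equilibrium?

7.8125, 3.0625

Mine Nadir's profit: π = q_{Nadir}(58 − 3q_{Nadir} − 2q_{Largo}) − 5q_{Nadir}.
∂π/∂q_{Nadir} = 53 − 6q_{Nadir} − 2q_{Largo} = 0 ⇒ q_{Nadir} = 53/6 − (1/3)q_{Largo}.
Similarly q_{Largo} = 17/3 − (1/3)q_{Nadir}.
Substituting the second reaction function into the first: q_{Nadir} = 53/6 − (1/3)(17/3 − (1/3)q_{Nadir}), which gives (8/9)q_{Nadir} = 125/18 ⇒ q_{Nadir} = 7.8125.
Then q_{Largo} = 17/3 − (1/3)·7.8125 = 3.0625.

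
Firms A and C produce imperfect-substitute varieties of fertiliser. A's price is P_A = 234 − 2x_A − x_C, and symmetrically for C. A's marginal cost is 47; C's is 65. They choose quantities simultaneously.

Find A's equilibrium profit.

2979.92

Firm A's profit: π = x_A(234 − 2x_A − x_C) − 47x_A.
∂π/∂x_A = 187 − 4x_A − x_C = 0 ⇒ x_A = 46.75 − 0.25x_C.
Similarly x_C = 42.25 − 0.25x_A.
Plugging x_C into A's best response: x_A = 46.75 − 0.25(42.25 − 0.25x_A) ⇒ 0.9375x_A = 36.1875, so x_A = 38.6.
Then x_C = 42.25 − 0.25·38.6 = 32.6.
P_A = 234 − 2·38.6 − 32.6 = 124.2.
Profit = (124.2 − 47)·38.6 = 2979.92.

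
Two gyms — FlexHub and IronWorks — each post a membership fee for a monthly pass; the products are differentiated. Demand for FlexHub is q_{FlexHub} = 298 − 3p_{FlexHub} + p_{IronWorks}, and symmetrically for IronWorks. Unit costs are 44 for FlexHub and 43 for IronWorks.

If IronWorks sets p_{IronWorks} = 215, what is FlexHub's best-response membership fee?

FlexHub's profit: π = (p_{FlexHub} − 44)(298 − 3p_{FlexHub} + p_{IronWorks}).
∂π/∂p_{FlexHub} = 430 − 6p_{FlexHub} + p_{IronWorks} = 0 ⇒ p_{FlexHub} = 215/3 + (1/6)p_{IronWorks}.
At p_{IronWorks} = 215: p_{FlexHub} = 215/3 + (1/6)·215 = 107.5.

107.5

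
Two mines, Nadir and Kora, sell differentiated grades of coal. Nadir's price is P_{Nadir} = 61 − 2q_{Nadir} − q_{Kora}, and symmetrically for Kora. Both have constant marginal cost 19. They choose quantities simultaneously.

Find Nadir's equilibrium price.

Mine Nadir's profit: π = q_{Nadir}(61 − 2q_{Nadir} − q_{Kora}) − 19q_{Nadir}.
∂π/∂q_{Nadir} = 42 − 4q_{Nadir} − q_{Kora} = 0 ⇒ q_{Nadir} = 10.5 − 0.25q_{Kora}.
By symmetry q_{Kora} = q_{Nadir}; substituting into the reaction function, 1.25q_{Nadir} = 10.5 and q_{Nadir} = 8.4.
P_{Nadir} = 61 − 2·8.4 − 8.4 = 35.8.

35.8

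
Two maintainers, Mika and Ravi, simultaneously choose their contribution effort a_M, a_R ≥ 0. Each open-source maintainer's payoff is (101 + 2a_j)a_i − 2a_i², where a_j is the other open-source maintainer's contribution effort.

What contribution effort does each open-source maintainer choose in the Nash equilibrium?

50.5

Mika's payoff is (101 + 2a_R)a_M − 2a_M².
∂π/∂a_M = 101 + 2a_R − 4a_M = 0, so a_M = 25.25 + 0.5a_R.
The game is symmetric, so in equilibrium a_R = a_M: the reaction function gives 0.5a_M = 25.25, hence a_M = 50.5.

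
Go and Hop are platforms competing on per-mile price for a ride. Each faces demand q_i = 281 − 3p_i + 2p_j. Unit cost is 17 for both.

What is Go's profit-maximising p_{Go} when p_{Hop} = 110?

92

Go's profit: π = (p_{Go} − 17)(281 − 3p_{Go} + 2p_{Hop}).
∂π/∂p_{Go} = 332 − 6p_{Go} + 2p_{Hop} = 0 ⇒ p_{Go} = 166/3 + (1/3)p_{Hop}.
At p_{Hop} = 110: p_{Go} = 166/3 + (1/3)·110 = 92.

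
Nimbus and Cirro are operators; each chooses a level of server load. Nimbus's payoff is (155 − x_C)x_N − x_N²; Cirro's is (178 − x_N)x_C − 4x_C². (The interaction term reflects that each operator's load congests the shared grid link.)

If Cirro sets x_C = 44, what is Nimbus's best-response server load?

Expanding Nimbus's payoff: 155x_N − x_Cx_N − x_N².
∂π/∂x_N = 155 − x_C − 2x_N = 0, so x_N = 77.5 − 0.5x_C.
At x_C = 44: x_N = 77.5 − 0.5·44 = 55.5.

55.5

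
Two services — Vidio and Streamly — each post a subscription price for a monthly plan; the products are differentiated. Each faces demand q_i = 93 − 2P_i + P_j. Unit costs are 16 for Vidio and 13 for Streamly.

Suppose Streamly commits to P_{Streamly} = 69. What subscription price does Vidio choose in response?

Vidio's profit: π = (P_{Vidio} − 16)(93 − 2P_{Vidio} + P_{Streamly}).
∂π/∂P_{Vidio} = 125 − 4P_{Vidio} + P_{Streamly} = 0 ⇒ P_{Vidio} = 31.25 + 0.25P_{Streamly}.
At P_{Streamly} = 69: P_{Vidio} = 31.25 + 0.25·69 = 48.5.

48.5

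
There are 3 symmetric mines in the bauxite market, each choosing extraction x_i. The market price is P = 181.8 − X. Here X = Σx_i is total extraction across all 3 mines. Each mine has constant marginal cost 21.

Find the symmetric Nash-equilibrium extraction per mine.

A representative mine's profit is π_i = x_i(181.8 − X) − 21x_i, with X = x_i + Σ_{j≠i} x_j.
First-order condition: 160.8 − 2x_i − Σ_{j≠i} x_j = 0.
In a symmetric equilibrium every mine chooses the same x, so Σ_{j≠i} x_j = 2x. The condition becomes 160.8 − 4x = 0, giving x = 160.8/4 = 40.2.

40.2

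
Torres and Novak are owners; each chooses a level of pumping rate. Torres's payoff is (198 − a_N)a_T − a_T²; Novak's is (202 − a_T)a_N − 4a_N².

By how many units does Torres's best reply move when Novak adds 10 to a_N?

Expanding Torres's payoff: 198a_T − a_Na_T − a_T².
∂π/∂a_T = 198 − a_N − 2a_T = 0, so a_T = 99 − 0.5a_N.
The reaction-function slope is −0.5, so a 10-unit rise in a_N moves a_T by −0.5 × 10 = −5. Torres's best response falls — the actions are strategic substitutes.

-5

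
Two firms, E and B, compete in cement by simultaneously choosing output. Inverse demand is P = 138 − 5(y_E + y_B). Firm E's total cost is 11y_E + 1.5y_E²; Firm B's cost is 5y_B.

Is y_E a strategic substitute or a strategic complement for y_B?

strategic substitutes

Firm E's profit: π = y_E(138 − 5(y_E + y_B)) − 11y_E − 1.5y_E².
∂π/∂y_E = 127 − 13y_E − 5y_B = 0, so y_E = 127/13 − (5/13)y_B.
The best-response slope dy_E/dy_B = −5/13 < 0: the reaction function is downward-sloping, so the choices are strategic substitutes.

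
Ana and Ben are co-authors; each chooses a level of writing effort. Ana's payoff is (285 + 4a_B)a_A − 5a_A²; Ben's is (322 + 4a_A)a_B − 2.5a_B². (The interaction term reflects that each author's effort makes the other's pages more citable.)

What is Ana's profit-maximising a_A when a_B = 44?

46.1

Expanding Ana's payoff: 285a_A + 4a_Ba_A − 5a_A².
∂π/∂a_A = 285 + 4a_B − 10a_A = 0, so a_A = 28.5 + 0.4a_B.
At a_B = 44: a_A = 28.5 + 0.4·44 = 46.1.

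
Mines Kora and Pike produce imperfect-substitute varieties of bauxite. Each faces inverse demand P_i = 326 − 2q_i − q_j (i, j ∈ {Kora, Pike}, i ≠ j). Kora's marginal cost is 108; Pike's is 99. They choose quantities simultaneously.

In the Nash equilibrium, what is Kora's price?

Mine Kora's profit: π = q_{Kora}(326 − 2q_{Kora} − q_{Pike}) − 108q_{Kora}.
∂π/∂q_{Kora} = 218 − 4q_{Kora} − q_{Pike} = 0 ⇒ q_{Kora} = 54.5 − 0.25q_{Pike}.
Similarly q_{Pike} = 56.75 − 0.25q_{Kora}.
Plugging q_{Pike} into Kora's best response: q_{Kora} = 54.5 − 0.25(56.75 − 0.25q_{Kora}) ⇒ 0.9375q_{Kora} = 40.3125, so q_{Kora} = 43.
Then q_{Pike} = 56.75 − 0.25·43 = 46.
P_{Kora} = 326 − 2·43 − 46 = 194.

194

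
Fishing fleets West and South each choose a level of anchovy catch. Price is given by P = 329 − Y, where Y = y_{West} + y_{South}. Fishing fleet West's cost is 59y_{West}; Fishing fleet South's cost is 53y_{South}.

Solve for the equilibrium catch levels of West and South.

Fishing fleet West's profit: π = y_{West}(329 − (y_{West} + y_{South})) − 59y_{West}.
∂π/∂y_{West} = 270 − 2y_{West} − y_{South} = 0, so y_{West} = 135 − 0.5y_{South}.
By the same steps for South: y_{South} = 138 − 0.5y_{West}.
Substituting the second reaction function into the first: y_{West} = 135 − 0.5(138 − 0.5y_{West}), which gives 0.75y_{West} = 66 ⇒ y_{West} = 88.
Then y_{South} = 138 − 0.5·88 = 94.

88, 94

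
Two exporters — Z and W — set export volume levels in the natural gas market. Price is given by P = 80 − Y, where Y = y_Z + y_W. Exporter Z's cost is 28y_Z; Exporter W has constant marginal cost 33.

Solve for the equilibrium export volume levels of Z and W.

19, 14

Exporter Z's profit: π = y_Z(80 − (y_Z + y_W)) − 28y_Z.
∂π/∂y_Z = 52 − 2y_Z − y_W = 0, so y_Z = 26 − 0.5y_W.
By the same steps for W: y_W = 23.5 − 0.5y_Z.
Solving the two reaction functions simultaneously: (1 − (−0.5)(−0.5))y_Z = 26 − 0.5·23.5, so 0.75y_Z = 14.25 and y_Z = 19.
Then y_W = 23.5 − 0.5·19 = 14.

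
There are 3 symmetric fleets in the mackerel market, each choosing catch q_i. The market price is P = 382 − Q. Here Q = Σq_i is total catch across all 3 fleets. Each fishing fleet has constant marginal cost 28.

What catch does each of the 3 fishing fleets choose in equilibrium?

88.5

A representative fishing fleet's profit is π_i = q_i(382 − Q) − 28q_i, with Q = q_i + Σ_{j≠i} q_j.
First-order condition: 354 − 2q_i − Σ_{j≠i} q_j = 0.
With identical fishing fleets, set every q_j = q: then 354 − 2q − 2q = 0, i.e. q = 354/4 = 88.5.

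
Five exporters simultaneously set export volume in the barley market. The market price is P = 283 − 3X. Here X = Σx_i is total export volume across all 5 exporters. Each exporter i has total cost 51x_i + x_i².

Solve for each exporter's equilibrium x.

11.6

A representative exporter's profit is π_i = x_i(283 − 3X) − 51x_i − x_i², with X = x_i + Σ_{j≠i} x_j.
First-order condition: 232 − 8x_i − 3Σ_{j≠i} x_j = 0.
In a symmetric equilibrium every exporter chooses the same x, so Σ_{j≠i} x_j = 4x. The condition becomes 232 − 20x = 0, giving x = 232/20 = 11.6.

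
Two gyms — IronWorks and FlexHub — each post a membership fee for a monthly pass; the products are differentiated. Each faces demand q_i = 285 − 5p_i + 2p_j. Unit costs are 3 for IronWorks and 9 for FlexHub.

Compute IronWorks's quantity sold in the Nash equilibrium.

175.625

IronWorks's profit: π = (p_{IronWorks} − 3)(285 − 5p_{IronWorks} + 2p_{FlexHub}).
∂π/∂p_{IronWorks} = 300 − 10p_{IronWorks} + 2p_{FlexHub} = 0 ⇒ p_{IronWorks} = 30 + 0.2p_{FlexHub}.
Similarly p_{FlexHub} = 33 + 0.2p_{IronWorks}.
Substituting the second reaction function into the first: p_{IronWorks} = 30 + 0.2(33 + 0.2p_{IronWorks}), which gives 0.96p_{IronWorks} = 36.6 ⇒ p_{IronWorks} = 38.125.
Then p_{FlexHub} = 33 + 0.2·38.125 = 40.625.
q_{IronWorks} = 285 − 5·38.125 + 2·40.625 = 175.625.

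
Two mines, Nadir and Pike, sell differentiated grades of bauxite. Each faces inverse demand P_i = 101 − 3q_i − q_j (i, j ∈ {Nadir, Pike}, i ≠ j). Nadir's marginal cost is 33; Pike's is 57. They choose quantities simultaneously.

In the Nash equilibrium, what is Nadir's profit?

324.48

Mine Nadir's profit: π = q_{Nadir}(101 − 3q_{Nadir} − q_{Pike}) − 33q_{Nadir}.
∂π/∂q_{Nadir} = 68 − 6q_{Nadir} − q_{Pike} = 0 ⇒ q_{Nadir} = 34/3 − (1/6)q_{Pike}.
Similarly q_{Pike} = 22/3 − (1/6)q_{Nadir}.
Plugging q_{Pike} into Nadir's best response: q_{Nadir} = 34/3 − (1/6)(22/3 − (1/6)q_{Nadir}) ⇒ (35/36)q_{Nadir} = 91/9, so q_{Nadir} = 10.4.
Then q_{Pike} = 22/3 − (1/6)·10.4 = 5.6.
P_{Nadir} = 101 − 3·10.4 − 5.6 = 64.2.
Profit = (64.2 − 33)·10.4 = 324.48.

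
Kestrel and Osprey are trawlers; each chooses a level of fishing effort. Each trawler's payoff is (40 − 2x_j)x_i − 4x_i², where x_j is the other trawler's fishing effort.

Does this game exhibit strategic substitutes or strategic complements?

Kestrel's payoff is (40 − 2x_O)x_K − 4x_K².
∂π/∂x_K = 40 − 2x_O − 8x_K = 0, so x_K = 5 − 0.25x_O.
The best-response slope dx_K/dx_O = −0.25 < 0: the reaction function is downward-sloping, so the choices are strategic substitutes.

strategic substitutes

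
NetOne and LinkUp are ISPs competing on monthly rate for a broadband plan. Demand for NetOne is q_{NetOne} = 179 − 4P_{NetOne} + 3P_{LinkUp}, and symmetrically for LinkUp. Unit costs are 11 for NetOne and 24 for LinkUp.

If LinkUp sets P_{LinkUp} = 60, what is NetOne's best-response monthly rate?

NetOne's profit: π = (P_{NetOne} − 11)(179 − 4P_{NetOne} + 3P_{LinkUp}).
∂π/∂P_{NetOne} = 223 − 8P_{NetOne} + 3P_{LinkUp} = 0 ⇒ P_{NetOne} = 27.875 + 0.375P_{LinkUp}.
At P_{LinkUp} = 60: P_{NetOne} = 27.875 + 0.375·60 = 50.375.

50.375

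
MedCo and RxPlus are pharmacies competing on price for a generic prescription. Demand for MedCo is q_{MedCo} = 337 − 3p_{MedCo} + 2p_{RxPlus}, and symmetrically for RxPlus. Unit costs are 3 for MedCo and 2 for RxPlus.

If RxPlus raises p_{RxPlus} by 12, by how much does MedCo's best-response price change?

MedCo's profit: π = (p_{MedCo} − 3)(337 − 3p_{MedCo} + 2p_{RxPlus}).
∂π/∂p_{MedCo} = 346 − 6p_{MedCo} + 2p_{RxPlus} = 0 ⇒ p_{MedCo} = 173/3 + (1/3)p_{RxPlus}.
The reaction-function slope is 1/3, so a 12-unit rise in p_{RxPlus} moves p_{MedCo} by 1/3 × 12 = 4. MedCo's best response rises — the actions are strategic complements.

4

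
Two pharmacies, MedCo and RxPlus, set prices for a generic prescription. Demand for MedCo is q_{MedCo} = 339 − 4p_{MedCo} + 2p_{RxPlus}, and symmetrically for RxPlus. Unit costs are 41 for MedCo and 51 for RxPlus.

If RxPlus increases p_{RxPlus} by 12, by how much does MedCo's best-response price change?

3

MedCo's profit: π = (p_{MedCo} − 41)(339 − 4p_{MedCo} + 2p_{RxPlus}).
∂π/∂p_{MedCo} = 503 − 8p_{MedCo} + 2p_{RxPlus} = 0 ⇒ p_{MedCo} = 62.875 + 0.25p_{RxPlus}.
The reaction-function slope is 0.25, so a 12-unit rise in p_{RxPlus} moves p_{MedCo} by 0.25 × 12 = 3. MedCo's best response rises — the actions are strategic complements.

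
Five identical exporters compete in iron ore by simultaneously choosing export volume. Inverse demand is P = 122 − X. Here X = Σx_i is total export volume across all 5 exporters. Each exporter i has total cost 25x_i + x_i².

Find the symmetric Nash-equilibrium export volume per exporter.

A representative exporter's profit is π_i = x_i(122 − X) − 25x_i − x_i², with X = x_i + Σ_{j≠i} x_j.
First-order condition: 97 − 4x_i − Σ_{j≠i} x_j = 0.
With identical exporters, set every x_j = x: then 97 − 4x − 4x = 0, i.e. x = 97/8 = 12.125.

12.125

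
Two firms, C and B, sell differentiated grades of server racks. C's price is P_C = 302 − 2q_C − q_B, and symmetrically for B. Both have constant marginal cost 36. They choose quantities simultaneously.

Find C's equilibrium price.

Firm C's profit: π = q_C(302 − 2q_C − q_B) − 36q_C.
∂π/∂q_C = 266 − 4q_C − q_B = 0 ⇒ q_C = 66.5 − 0.25q_B.
Setting q_C = q_B in the reaction function: q_C = 66.5 − 0.25q_C, so q_C = 66.5 / 1.25 = 53.2.
P_C = 302 − 2·53.2 − 53.2 = 142.4.

142.4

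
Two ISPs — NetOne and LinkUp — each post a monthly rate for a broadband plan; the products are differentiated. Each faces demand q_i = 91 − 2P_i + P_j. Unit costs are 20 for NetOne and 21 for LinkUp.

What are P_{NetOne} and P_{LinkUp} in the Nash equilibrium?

43.8, 44.2

NetOne's profit: π = (P_{NetOne} − 20)(91 − 2P_{NetOne} + P_{LinkUp}).
∂π/∂P_{NetOne} = 131 − 4P_{NetOne} + P_{LinkUp} = 0 ⇒ P_{NetOne} = 32.75 + 0.25P_{LinkUp}.
Similarly P_{LinkUp} = 33.25 + 0.25P_{NetOne}.
Solving the two reaction functions simultaneously: (1 − (0.25)(0.25))P_{NetOne} = 32.75 + 0.25·33.25, so 0.9375P_{NetOne} = 41.0625 and P_{NetOne} = 43.8.
Then P_{LinkUp} = 33.25 + 0.25·43.8 = 44.2.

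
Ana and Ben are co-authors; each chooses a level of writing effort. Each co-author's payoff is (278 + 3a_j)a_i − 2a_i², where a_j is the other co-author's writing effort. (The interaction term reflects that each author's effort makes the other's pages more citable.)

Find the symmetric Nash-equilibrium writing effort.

Ana's payoff is (278 + 3a_B)a_A − 2a_A².
∂π/∂a_A = 278 + 3a_B − 4a_A = 0, so a_A = 69.5 + 0.75a_B.
The game is symmetric, so in equilibrium a_B = a_A: the reaction function gives 0.25a_A = 69.5, hence a_A = 278.

278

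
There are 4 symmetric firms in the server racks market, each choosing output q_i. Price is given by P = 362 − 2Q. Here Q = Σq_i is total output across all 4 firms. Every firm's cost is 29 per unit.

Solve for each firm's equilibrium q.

33.3

A representative firm's profit is π_i = q_i(362 − 2Q) − 29q_i, with Q = q_i + Σ_{j≠i} q_j.
First-order condition: 333 − 4q_i − 2Σ_{j≠i} q_j = 0.
Imposing symmetry (q_j = q for all j) turns Σ_{j≠i} q_j into 3q, so 333 = 10q and q = 33.3.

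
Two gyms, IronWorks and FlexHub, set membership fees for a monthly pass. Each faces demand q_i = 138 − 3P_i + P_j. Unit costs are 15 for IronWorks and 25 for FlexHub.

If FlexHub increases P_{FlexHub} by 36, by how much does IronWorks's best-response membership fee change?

IronWorks's profit: π = (P_{IronWorks} − 15)(138 − 3P_{IronWorks} + P_{FlexHub}).
∂π/∂P_{IronWorks} = 183 − 6P_{IronWorks} + P_{FlexHub} = 0 ⇒ P_{IronWorks} = 30.5 + (1/6)P_{FlexHub}.
The reaction-function slope is 1/6, so a 36-unit rise in P_{FlexHub} moves P_{IronWorks} by 1/6 × 36 = 6. IronWorks's best response rises — the actions are strategic complements.

6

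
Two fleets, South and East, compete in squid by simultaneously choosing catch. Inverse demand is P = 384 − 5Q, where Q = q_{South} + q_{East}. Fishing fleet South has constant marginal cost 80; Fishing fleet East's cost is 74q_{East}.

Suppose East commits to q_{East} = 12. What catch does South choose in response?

Fishing fleet South's profit: π = q_{South}(384 − 5(q_{South} + q_{East})) − 80q_{South}.
∂π/∂q_{South} = 304 − 10q_{South} − 5q_{East} = 0, so q_{South} = 30.4 − 0.5q_{East}.
At q_{East} = 12: q_{South} = 30.4 − 0.5·12 = 24.4.

24.4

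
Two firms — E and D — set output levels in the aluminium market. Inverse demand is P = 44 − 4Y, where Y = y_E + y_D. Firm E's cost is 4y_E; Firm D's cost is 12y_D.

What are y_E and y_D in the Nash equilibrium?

4, 2

Firm E's profit: π = y_E(44 − 4(y_E + y_D)) − 4y_E.
∂π/∂y_E = 40 − 8y_E − 4y_D = 0, so y_E = 5 − 0.5y_D.
By the same steps for D: y_D = 4 − 0.5y_E.
Substituting the second reaction function into the first: y_E = 5 − 0.5(4 − 0.5y_E), which gives 0.75y_E = 3 ⇒ y_E = 4.
Then y_D = 4 − 0.5·4 = 2.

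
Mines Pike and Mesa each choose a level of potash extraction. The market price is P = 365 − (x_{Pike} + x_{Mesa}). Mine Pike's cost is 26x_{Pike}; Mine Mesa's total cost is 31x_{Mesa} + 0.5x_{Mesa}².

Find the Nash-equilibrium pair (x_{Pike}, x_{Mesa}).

Mine Pike's profit: π = x_{Pike}(365 − (x_{Pike} + x_{Mesa})) − 26x_{Pike}.
∂π/∂x_{Pike} = 339 − 2x_{Pike} − x_{Mesa} = 0, so x_{Pike} = 169.5 − 0.5x_{Mesa}.
For Mesa: ∂π/∂x_{Mesa} = 334 − 3x_{Mesa} − x_{Pike} = 0 ⇒ x_{Mesa} = 334/3 − (1/3)x_{Pike}.
Substituting the second reaction function into the first: x_{Pike} = 169.5 − 0.5(334/3 − (1/3)x_{Pike}), which gives (5/6)x_{Pike} = 683/6 ⇒ x_{Pike} = 136.6.
Then x_{Mesa} = 334/3 − (1/3)·136.6 = 65.8.

136.6, 65.8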